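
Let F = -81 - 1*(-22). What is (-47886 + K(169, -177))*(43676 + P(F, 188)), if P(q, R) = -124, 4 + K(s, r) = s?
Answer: -2078344992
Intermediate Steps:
K(s, r) = -4 + s
F = -59 (F = -81 + 22 = -59)
(-47886 + K(169, -177))*(43676 + P(F, 188)) = (-47886 + (-4 + 169))*(43676 - 124) = (-47886 + 165)*43552 = -47721*43552 = -2078344992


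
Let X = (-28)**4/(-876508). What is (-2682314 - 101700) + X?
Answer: -610052789442/219127 ≈ -2.7840e+6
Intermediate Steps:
X = -153664/219127 (X = 614656*(-1/876508) = -153664/219127 ≈ -0.70126)
(-2682314 - 101700) + X = (-2682314 - 101700) - 153664/219127 = -2784014 - 153664/219127 = -610052789442/219127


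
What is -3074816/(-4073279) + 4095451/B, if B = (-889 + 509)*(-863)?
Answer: 17690269712869/1335791115260 ≈ 13.243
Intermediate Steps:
B = 327940 (B = -380*(-863) = 327940)
-3074816/(-4073279) + 4095451/B = -3074816/(-4073279) + 4095451/327940 = -3074816*(-1/4073279) + 4095451*(1/327940) = 3074816/4073279 + 4095451/327940 = 17690269712869/1335791115260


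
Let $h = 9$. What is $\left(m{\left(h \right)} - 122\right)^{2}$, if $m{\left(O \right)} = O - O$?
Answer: $14884$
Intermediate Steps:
$m{\left(O \right)} = 0$
$\left(m{\left(h \right)} - 122\right)^{2} = \left(0 - 122\right)^{2} = \left(-122\right)^{2} = 14884$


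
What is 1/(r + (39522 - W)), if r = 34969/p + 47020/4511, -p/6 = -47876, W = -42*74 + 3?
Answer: 1295811816/55250234802911 ≈ 2.3453e-5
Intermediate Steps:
W = -3105 (W = -3108 + 3 = -3105)
p = 287256 (p = -6*(-47876) = 287256)
r = 13664522279/1295811816 (r = 34969/287256 + 47020/4511 = 13664522279/1295811816 ≈ 10.545)
1/(r + (39522 - W)) = 1/(13664522279/1295811816 + (39522 - 1*(-3105))) = 1/(13664522279/1295811816 + (39522 + 3105)) = 1/(13664522279/1295811816 + 42627) = 1/(55250234802911/1295811816) = 1295811816/55250234802911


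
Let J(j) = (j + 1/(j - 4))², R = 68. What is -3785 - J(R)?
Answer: -34451969/4096 ≈ -8411.1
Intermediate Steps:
J(j) = (j + 1/(-4 + j))²
-3785 - J(R) = -3785 - (1 + 68² - 4*68)²/(-4 + 68)² = -3785 - (1 + 4624 - 272)²/64² = -3785 - 4353²/4096 = -3785 - 18948609/4096 = -34451969/4096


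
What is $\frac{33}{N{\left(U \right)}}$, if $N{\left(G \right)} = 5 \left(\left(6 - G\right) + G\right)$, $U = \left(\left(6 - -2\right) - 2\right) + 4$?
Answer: $\frac{11}{10} \approx 1.1$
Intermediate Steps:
$U = 10$ ($U = \left(\left(6 + 2\right) - 2\right) + 4 = \left(8 - 2\right) + 4 = 6 + 4 = 10$)
$N{\left(G \right)} = 30$ ($N{\left(G \right)} = 5 \cdot 6 = 30$)
$\frac{33}{N{\left(U \right)}} = \frac{33}{30} = 33 \cdot \frac{1}{30} = \frac{11}{10}$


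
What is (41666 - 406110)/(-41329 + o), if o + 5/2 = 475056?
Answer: -728888/867449 ≈ -0.84027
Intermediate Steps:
o = 950107/2 (o = -5/2 + 475056 = 950107/2 ≈ 4.7505e+5)
(41666 - 406110)/(-41329 + o) = (41666 - 406110)/(-41329 + 950107/2) = -364444/867449/2 = -364444*2/867449 = -728888/867449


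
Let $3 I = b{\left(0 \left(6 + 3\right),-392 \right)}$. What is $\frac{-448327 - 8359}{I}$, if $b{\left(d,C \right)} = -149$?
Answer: $\frac{1370058}{149} \approx 9195.0$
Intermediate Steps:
$I = - \frac{149}{3}$ ($I = \frac{1}{3} \left(-149\right) = - \frac{149}{3} \approx -49.667$)
$\frac{-448327 - 8359}{I} = \frac{-448327 - 8359}{- \frac{149}{3}} = \left(-456686\right) \left(- \frac{3}{149}\right) = \frac{1370058}{149}$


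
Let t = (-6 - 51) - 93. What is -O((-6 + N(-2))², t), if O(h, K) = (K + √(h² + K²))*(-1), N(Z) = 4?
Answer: -150 + 2*√5629 ≈ 0.053324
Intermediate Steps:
t = -150 (t = -57 - 93 = -150)
O(h, K) = -K - √(K² + h²) (O(h, K) = (K + √(K² + h²))*(-1) = -K - √(K² + h²))
-O((-6 + N(-2))², t) = -(-1*(-150) - √((-150)² + ((-6 + 4)²)²)) = -(150 - √(22500 + ((-2)²)²)) = -(150 - √(22500 + 4²)) = -(150 - √(22500 + 16)) = -(150 - √22516) = -(150 - 2*√5629) = -150 + 2*√5629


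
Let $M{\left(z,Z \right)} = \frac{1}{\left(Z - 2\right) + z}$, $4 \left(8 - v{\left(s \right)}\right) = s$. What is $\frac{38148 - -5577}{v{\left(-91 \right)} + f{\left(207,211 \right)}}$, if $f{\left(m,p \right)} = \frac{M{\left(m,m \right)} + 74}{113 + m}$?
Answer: $\frac{1921568000}{1361523} \approx 1411.3$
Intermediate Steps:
$v{\left(s \right)} = 8 - \frac{s}{4}$
$M{\left(z,Z \right)} = \frac{1}{-2 + Z + z}$ ($M{\left(z,Z \right)} = \frac{1}{\left(Z - 2\right) + z} = \frac{1}{\left(-2 + Z\right) + z} = \frac{1}{-2 + Z + z}$)
$f{\left(m,p \right)} = \frac{74 + \frac{1}{-2 + 2 m}}{113 + m}$ ($f{\left(m,p \right)} = \frac{\frac{1}{-2 + m + m} + 74}{113 + m} = \frac{\frac{1}{-2 + 2 m} + 74}{113 + m} = \frac{74 + \frac{1}{-2 + 2 m}}{113 + m}$)
$\frac{38148 - -5577}{v{\left(-91 \right)} + f{\left(207,211 \right)}} = \frac{38148 - -5577}{\left(8 - - \frac{91}{4}\right) + \frac{-147 + 148 \cdot 207}{2 \left(-1 + 207\right) \left(113 + 207\right)}} = \frac{38148 + \left(5605 - 28\right)}{\left(8 + \frac{91}{4}\right) + \frac{-147 + 30636}{2 \cdot 206 \cdot 320}} = \frac{38148 + 5577}{\frac{123}{4} + \frac{1}{2} \cdot \frac{1}{206} \cdot \frac{1}{320} \cdot 30489} = \frac{43725}{\frac{123}{4} + \frac{30489}{131840}} = \frac{43725}{\frac{4084569}{131840}} = 43725 \cdot \frac{131840}{4084569} = \frac{1921568000}{1361523}$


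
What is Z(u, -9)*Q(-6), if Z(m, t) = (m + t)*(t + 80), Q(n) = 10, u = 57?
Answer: 34080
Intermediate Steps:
Z(m, t) = (80 + t)*(m + t) (Z(m, t) = (m + t)*(80 + t) = (80 + t)*(m + t))
Z(u, -9)*Q(-6) = ((-9)**2 + 80*57 + 80*(-9) + 57*(-9))*10 = (81 + 4560 - 720 - 513)*10 = 3408*10 = 34080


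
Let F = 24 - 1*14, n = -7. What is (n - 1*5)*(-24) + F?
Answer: 298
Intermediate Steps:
F = 10 (F = 24 - 14 = 10)
(n - 1*5)*(-24) + F = (-7 - 1*5)*(-24) + 10 = (-7 - 5)*(-24) + 10 = -12*(-24) + 10 = 288 + 10 = 298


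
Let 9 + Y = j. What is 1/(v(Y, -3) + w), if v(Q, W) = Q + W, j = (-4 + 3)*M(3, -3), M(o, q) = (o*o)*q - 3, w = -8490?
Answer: -1/8472 ≈ -0.00011804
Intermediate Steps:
M(o, q) = -3 + q*o**2 (M(o, q) = o**2*q - 3 = q*o**2 - 3 = -3 + q*o**2)
j = 30 (j = (-4 + 3)*(-3 - 3*3**2) = -(-3 - 3*9) = -(-3 - 27) = -1*(-30) = 30)
Y = 21 (Y = -9 + 30 = 21)
1/(v(Y, -3) + w) = 1/((21 - 3) - 8490) = 1/(18 - 8490) = 1/(-8472) = -1/8472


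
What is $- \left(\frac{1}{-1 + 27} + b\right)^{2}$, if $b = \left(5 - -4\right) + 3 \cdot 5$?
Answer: $- \frac{390625}{676} \approx -577.85$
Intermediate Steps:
$b = 24$ ($b = \left(5 + 4\right) + 15 = 9 + 15 = 24$)
$- \left(\frac{1}{-1 + 27} + b\right)^{2} = - \left(\frac{1}{-1 + 27} + 24\right)^{2} = - \left(\frac{1}{26} + 24\right)^{2} = - \left(\frac{625}{26}\right)^{2} = \left(-1\right) \frac{390625}{676} = - \frac{390625}{676}$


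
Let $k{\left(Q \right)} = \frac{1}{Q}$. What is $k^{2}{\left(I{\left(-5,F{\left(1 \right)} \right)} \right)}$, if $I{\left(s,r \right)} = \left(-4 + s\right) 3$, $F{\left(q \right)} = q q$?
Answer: $\frac{1}{729} \approx 0.0013717$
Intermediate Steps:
$F{\left(q \right)} = q^{2}$
$I{\left(s,r \right)} = -12 + 3 s$
$k^{2}{\left(I{\left(-5,F{\left(1 \right)} \right)} \right)} = \left(\frac{1}{-12 + 3 \left(-5\right)}\right)^{2} = \left(\frac{1}{-12 - 15}\right)^{2} = \left(\frac{1}{-27}\right)^{2} = \left(- \frac{1}{27}\right)^{2} = \frac{1}{729}$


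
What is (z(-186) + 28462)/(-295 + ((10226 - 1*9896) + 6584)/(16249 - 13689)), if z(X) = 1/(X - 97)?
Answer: -10310073600/105882469 ≈ -97.373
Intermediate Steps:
z(X) = 1/(-97 + X)
(z(-186) + 28462)/(-295 + ((10226 - 1*9896) + 6584)/(16249 - 13689)) = (1/(-97 - 186) + 28462)/(-295 + ((10226 - 1*9896) + 6584)/(16249 - 13689)) = (1/(-283) + 28462)/(-295 + ((10226 - 9896) + 6584)/2560) = (-1/283 + 28462)/(-295 + (330 + 6584)*(1/2560)) = 8054745/(283*(-295 + 6914*(1/2560))) = 8054745/(283*(-295 + 3457/1280)) = 8054745/(283*(-374143/1280)) = (8054745/283)*(-1280/374143) = -10310073600/105882469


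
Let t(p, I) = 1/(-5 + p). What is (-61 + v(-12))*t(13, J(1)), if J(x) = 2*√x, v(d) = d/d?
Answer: -15/2 ≈ -7.5000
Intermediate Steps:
v(d) = 1
(-61 + v(-12))*t(13, J(1)) = (-61 + 1)/(-5 + 13) = -60/8 = -60*⅛ = -15/2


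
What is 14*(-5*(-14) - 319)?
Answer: -3486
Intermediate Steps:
14*(-5*(-14) - 319) = 14*(70 - 319) = 14*(-249) = -3486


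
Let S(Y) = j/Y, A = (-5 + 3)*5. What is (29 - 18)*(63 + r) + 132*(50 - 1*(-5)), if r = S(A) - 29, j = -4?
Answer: 38192/5 ≈ 7638.4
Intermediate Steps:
A = -10 (A = -2*5 = -10)
S(Y) = -4/Y
r = -143/5 (r = -4/(-10) - 29 = -4*(-⅒) - 29 = ⅖ - 29 = -143/5 ≈ -28.600)
(29 - 18)*(63 + r) + 132*(50 - 1*(-5)) = (29 - 18)*(63 - 143/5) + 132*(50 - 1*(-5)) = 11*(172/5) + 132*(50 + 5) = 1892/5 + 132*55 = 1892/5 + 7260 = 38192/5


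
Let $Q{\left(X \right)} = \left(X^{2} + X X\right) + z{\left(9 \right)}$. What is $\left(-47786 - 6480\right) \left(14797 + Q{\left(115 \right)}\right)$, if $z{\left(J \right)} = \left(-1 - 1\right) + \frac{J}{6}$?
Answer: $-2238282569$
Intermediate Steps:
$z{\left(J \right)} = -2 + \frac{J}{6}$ ($z{\left(J \right)} = -2 + J \frac{1}{6} = -2 + \frac{J}{6}$)
$Q{\left(X \right)} = - \frac{1}{2} + 2 X^{2}$ ($Q{\left(X \right)} = \left(X^{2} + X X\right) + \left(-2 + \frac{1}{6} \cdot 9\right) = \left(X^{2} + X^{2}\right) + \left(-2 + \frac{3}{2}\right) = 2 X^{2} - \frac{1}{2} = - \frac{1}{2} + 2 X^{2}$)
$\left(-47786 - 6480\right) \left(14797 + Q{\left(115 \right)}\right) = \left(-47786 - 6480\right) \left(14797 - \left(\frac{1}{2} - 2 \cdot 115^{2}\right)\right) = - 54266 \left(14797 + \left(- \frac{1}{2} + 2 \cdot 13225\right)\right) = - 54266 \left(14797 + \left(- \frac{1}{2} + 26450\right)\right) = - 54266 \left(14797 + \frac{52899}{2}\right) = \left(-54266\right) \frac{82493}{2} = -2238282569$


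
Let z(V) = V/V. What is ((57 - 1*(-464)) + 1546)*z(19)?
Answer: 2067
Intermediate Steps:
z(V) = 1
((57 - 1*(-464)) + 1546)*z(19) = ((57 - 1*(-464)) + 1546)*1 = ((57 + 464) + 1546)*1 = (521 + 1546)*1 = 2067*1 = 2067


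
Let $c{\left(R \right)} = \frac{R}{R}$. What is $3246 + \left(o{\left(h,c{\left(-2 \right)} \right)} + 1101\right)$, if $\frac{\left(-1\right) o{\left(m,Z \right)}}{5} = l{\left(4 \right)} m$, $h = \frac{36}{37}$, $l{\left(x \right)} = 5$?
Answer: $\frac{159939}{37} \approx 4322.7$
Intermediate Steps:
$c{\left(R \right)} = 1$
$h = \frac{36}{37}$ ($h = 36 \cdot \frac{1}{37} = \frac{36}{37} \approx 0.97297$)
$o{\left(m,Z \right)} = - 25 m$ ($o{\left(m,Z \right)} = - 5 \cdot 5 m = - 25 m$)
$3246 + \left(o{\left(h,c{\left(-2 \right)} \right)} + 1101\right) = 3246 + \left(\left(-25\right) \frac{36}{37} + 1101\right) = 3246 + \left(- \frac{900}{37} + 1101\right) = 3246 + \frac{39837}{37} = \frac{159939}{37}$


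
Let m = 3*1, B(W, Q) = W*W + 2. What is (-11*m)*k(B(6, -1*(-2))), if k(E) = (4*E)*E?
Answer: -190608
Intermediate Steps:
B(W, Q) = 2 + W² (B(W, Q) = W² + 2 = 2 + W²)
k(E) = 4*E²
m = 3
(-11*m)*k(B(6, -1*(-2))) = (-11*3)*(4*(2 + 6²)²) = -132*(2 + 36)² = -132*38² = -132*1444 = -33*5776 = -190608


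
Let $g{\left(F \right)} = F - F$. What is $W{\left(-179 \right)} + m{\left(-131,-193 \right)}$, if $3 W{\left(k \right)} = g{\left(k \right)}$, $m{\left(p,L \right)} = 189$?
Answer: $189$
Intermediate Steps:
$g{\left(F \right)} = 0$
$W{\left(k \right)} = 0$ ($W{\left(k \right)} = \frac{1}{3} \cdot 0 = 0$)
$W{\left(-179 \right)} + m{\left(-131,-193 \right)} = 0 + 189 = 189$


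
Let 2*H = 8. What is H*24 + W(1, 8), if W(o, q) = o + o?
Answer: 98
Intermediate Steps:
W(o, q) = 2*o
H = 4 (H = (½)*8 = 4)
H*24 + W(1, 8) = 4*24 + 2*1 = 96 + 2 = 98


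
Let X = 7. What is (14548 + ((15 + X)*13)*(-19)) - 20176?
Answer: -11062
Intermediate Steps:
(14548 + ((15 + X)*13)*(-19)) - 20176 = (14548 + ((15 + 7)*13)*(-19)) - 20176 = (14548 + (22*13)*(-19)) - 20176 = (14548 + 286*(-19)) - 20176 = (14548 - 5434) - 20176 = 9114 - 20176 = -11062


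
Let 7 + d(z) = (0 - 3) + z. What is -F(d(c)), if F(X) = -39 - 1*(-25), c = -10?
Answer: 14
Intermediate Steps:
d(z) = -10 + z (d(z) = -7 + ((0 - 3) + z) = -7 + (-3 + z) = -10 + z)
F(X) = -14 (F(X) = -39 + 25 = -14)
-F(d(c)) = -1*(-14) = 14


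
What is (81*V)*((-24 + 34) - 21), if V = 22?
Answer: -19602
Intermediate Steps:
(81*V)*((-24 + 34) - 21) = (81*22)*((-24 + 34) - 21) = 1782*(10 - 21) = 1782*(-11) = -19602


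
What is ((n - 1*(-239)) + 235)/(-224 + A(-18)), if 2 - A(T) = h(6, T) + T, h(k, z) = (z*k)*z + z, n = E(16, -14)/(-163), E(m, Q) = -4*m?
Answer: -38663/173595 ≈ -0.22272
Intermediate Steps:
n = 64/163 (n = -4*16/(-163) = -64*(-1/163) = 64/163 ≈ 0.39264)
h(k, z) = z + k*z² (h(k, z) = (k*z)*z + z = k*z² + z = z + k*z²)
A(T) = 2 - T - T*(1 + 6*T) (A(T) = 2 - (T*(1 + 6*T) + T) = 2 - (T + T*(1 + 6*T)) = 2 + (-T - T*(1 + 6*T)) = 2 - T - T*(1 + 6*T))
((n - 1*(-239)) + 235)/(-224 + A(-18)) = ((64/163 - 1*(-239)) + 235)/(-224 + (2 - 1*(-18) - 1*(-18)*(1 + 6*(-18)))) = ((64/163 + 239) + 235)/(-224 + (2 + 18 - 1*(-18)*(1 - 108))) = (39021/163 + 235)/(-224 + (2 + 18 - 1*(-18)*(-107))) = 77326/(163*(-224 + (2 + 18 - 1926))) = 77326/(163*(-224 - 1906)) = (77326/163)/(-2130) = (77326/163)*(-1/2130) = -38663/173595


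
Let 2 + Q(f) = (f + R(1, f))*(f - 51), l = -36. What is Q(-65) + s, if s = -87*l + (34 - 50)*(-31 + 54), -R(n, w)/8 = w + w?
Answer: -110338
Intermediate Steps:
R(n, w) = -16*w (R(n, w) = -8*(w + w) = -16*w)
Q(f) = -2 - 15*f*(-51 + f) (Q(f) = -2 + (f - 16*f)*(f - 51) = -2 + (-15*f)*(-51 + f) = -2 - 15*f*(-51 + f))
s = 2764 (s = -87*(-36) + (34 - 50)*(-31 + 54) = 3132 - 16*23 = 3132 - 368 = 2764)
Q(-65) + s = (-2 - 15*(-65)**2 + 765*(-65)) + 2764 = (-2 - 15*4225 - 49725) + 2764 = (-2 - 63375 - 49725) + 2764 = -113102 + 2764 = -110338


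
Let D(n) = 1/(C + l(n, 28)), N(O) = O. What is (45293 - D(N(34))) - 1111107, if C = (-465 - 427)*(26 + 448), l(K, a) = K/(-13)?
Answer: -5858287151919/5496538 ≈ -1.0658e+6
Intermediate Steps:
l(K, a) = -K/13 (l(K, a) = K*(-1/13) = -K/13)
C = -422808 (C = -892*474 = -422808)
D(n) = 1/(-422808 - n/13)
(45293 - D(N(34))) - 1111107 = (45293 - (-13)/(5496504 + 34)) - 1111107 = (45293 - (-13)/5496538) - 1111107 = (45293 - 1*(-13/5496538)) - 1111107 = (45293 + 13/5496538) - 1111107 = 248954695647/5496538 - 1111107 = -5858287151919/5496538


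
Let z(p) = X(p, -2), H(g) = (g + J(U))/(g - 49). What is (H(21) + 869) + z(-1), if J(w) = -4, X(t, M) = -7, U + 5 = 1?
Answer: 24119/28 ≈ 861.39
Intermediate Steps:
U = -4 (U = -5 + 1 = -4)
H(g) = (-4 + g)/(-49 + g) (H(g) = (g - 4)/(g - 49) = (-4 + g)/(-49 + g))
z(p) = -7
(H(21) + 869) + z(-1) = ((-4 + 21)/(-49 + 21) + 869) - 7 = (17/(-28) + 869) - 7 = (-1/28*17 + 869) - 7 = (-17/28 + 869) - 7 = 24315/28 - 7 = 24119/28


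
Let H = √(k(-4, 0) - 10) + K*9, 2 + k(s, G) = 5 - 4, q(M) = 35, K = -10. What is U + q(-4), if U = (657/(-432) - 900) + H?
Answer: -45913/48 + I*√11 ≈ -956.52 + 3.3166*I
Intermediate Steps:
k(s, G) = -1 (k(s, G) = -2 + (5 - 4) = -2 + 1 = -1)
H = -90 + I*√11 (H = √(-1 - 10) - 10*9 = √(-11) - 90 = I*√11 - 90 = -90 + I*√11 ≈ -90.0 + 3.3166*I)
U = -47593/48 + I*√11 (U = (657/(-432) - 900) + (-90 + I*√11) = (657*(-1/432) - 900) + (-90 + I*√11) = (-73/48 - 900) + (-90 + I*√11) = -43273/48 + (-90 + I*√11) = -47593/48 + I*√11 ≈ -991.52 + 3.3166*I)
U + q(-4) = (-47593/48 + I*√11) + 35 = -45913/48 + I*√11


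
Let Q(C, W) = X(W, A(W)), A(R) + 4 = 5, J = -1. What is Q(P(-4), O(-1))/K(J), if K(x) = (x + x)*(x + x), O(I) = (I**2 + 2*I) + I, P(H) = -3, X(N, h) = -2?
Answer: -1/2 ≈ -0.50000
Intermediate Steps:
A(R) = 1 (A(R) = -4 + 5 = 1)
O(I) = I**2 + 3*I
Q(C, W) = -2
K(x) = 4*x**2 (K(x) = (2*x)*(2*x) = 4*x**2)
Q(P(-4), O(-1))/K(J) = -2/(4*(-1)**2) = -2/(4*1) = -2/4 = -2*1/4 = -1/2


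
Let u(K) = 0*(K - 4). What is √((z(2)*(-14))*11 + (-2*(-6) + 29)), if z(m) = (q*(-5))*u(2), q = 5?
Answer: √41 ≈ 6.4031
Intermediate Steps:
u(K) = 0 (u(K) = 0*(-4 + K) = 0)
z(m) = 0 (z(m) = (5*(-5))*0 = -25*0 = 0)
√((z(2)*(-14))*11 + (-2*(-6) + 29)) = √((0*(-14))*11 + (-2*(-6) + 29)) = √(0*11 + (12 + 29)) = √(0 + 41) = √41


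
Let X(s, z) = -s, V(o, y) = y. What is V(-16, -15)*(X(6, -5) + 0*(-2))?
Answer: 90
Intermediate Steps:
V(-16, -15)*(X(6, -5) + 0*(-2)) = -15*(-1*6 + 0*(-2)) = -15*(-6 + 0) = -15*(-6) = 90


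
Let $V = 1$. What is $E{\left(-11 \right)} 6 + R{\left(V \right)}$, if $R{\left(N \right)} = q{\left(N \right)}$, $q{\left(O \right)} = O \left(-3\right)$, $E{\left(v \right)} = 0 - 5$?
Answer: $-33$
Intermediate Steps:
$E{\left(v \right)} = -5$ ($E{\left(v \right)} = 0 - 5 = -5$)
$q{\left(O \right)} = - 3 O$
$R{\left(N \right)} = - 3 N$
$E{\left(-11 \right)} 6 + R{\left(V \right)} = \left(-5\right) 6 - 3 = -30 - 3 = -33$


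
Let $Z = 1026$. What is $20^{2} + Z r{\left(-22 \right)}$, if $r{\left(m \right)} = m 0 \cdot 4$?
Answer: $400$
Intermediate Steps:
$r{\left(m \right)} = 0$ ($r{\left(m \right)} = 0 \cdot 4 = 0$)
$20^{2} + Z r{\left(-22 \right)} = 20^{2} + 1026 \cdot 0 = 400 + 0 = 400$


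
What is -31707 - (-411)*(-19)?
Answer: -39516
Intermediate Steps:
-31707 - (-411)*(-19) = -31707 - 1*7809 = -31707 - 7809 = -39516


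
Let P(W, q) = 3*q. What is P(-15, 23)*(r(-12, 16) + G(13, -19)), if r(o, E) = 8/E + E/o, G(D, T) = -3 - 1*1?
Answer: -667/2 ≈ -333.50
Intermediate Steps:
G(D, T) = -4 (G(D, T) = -3 - 1 = -4)
P(-15, 23)*(r(-12, 16) + G(13, -19)) = (3*23)*((8/16 + 16/(-12)) - 4) = 69*((8*(1/16) + 16*(-1/12)) - 4) = 69*((1/2 - 4/3) - 4) = 69*(-5/6 - 4) = 69*(-29/6) = -667/2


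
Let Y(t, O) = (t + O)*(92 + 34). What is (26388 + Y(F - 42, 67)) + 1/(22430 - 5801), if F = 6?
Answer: 503758927/16629 ≈ 30294.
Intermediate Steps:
Y(t, O) = 126*O + 126*t (Y(t, O) = (O + t)*126 = 126*O + 126*t)
(26388 + Y(F - 42, 67)) + 1/(22430 - 5801) = (26388 + (126*67 + 126*(6 - 42))) + 1/(22430 - 5801) = (26388 + (8442 + 126*(-36))) + 1/16629 = (26388 + (8442 - 4536)) + 1/16629 = (26388 + 3906) + 1/16629 = 30294 + 1/16629 = 503758927/16629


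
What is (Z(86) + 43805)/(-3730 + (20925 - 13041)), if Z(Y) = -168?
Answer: 43637/4154 ≈ 10.505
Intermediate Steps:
(Z(86) + 43805)/(-3730 + (20925 - 13041)) = (-168 + 43805)/(-3730 + (20925 - 13041)) = 43637/(-3730 + 7884) = 43637/4154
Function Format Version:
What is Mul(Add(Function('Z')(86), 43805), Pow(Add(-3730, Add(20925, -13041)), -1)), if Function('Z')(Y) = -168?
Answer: Rational(43637, 4154) ≈ 10.505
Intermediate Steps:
Mul(Add(Function('Z')(86), 43805), Pow(Add(-3730, Add(20925, -13041)), -1)) = Mul(Add(-168, 43805), Pow(Add(-3730, Add(20925, -13041)), -1)) = Mul(43637, Pow(Add(-3730, 7884), -1)) = Mul(43637, Pow(4154, -1)) = Mul(43637, Rational(1, 4154)) = Rational(43637, 4154)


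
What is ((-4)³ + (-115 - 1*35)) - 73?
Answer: -287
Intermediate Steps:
((-4)³ + (-115 - 1*35)) - 73 = (-64 + (-115 - 35)) - 73 = (-64 - 150) - 73 = -214 - 73 = -287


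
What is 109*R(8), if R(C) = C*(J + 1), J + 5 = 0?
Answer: -3488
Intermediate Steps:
J = -5 (J = -5 + 0 = -5)
R(C) = -4*C (R(C) = C*(-5 + 1) = C*(-4) = -4*C)
109*R(8) = 109*(-4*8) = 109*(-32) = -3488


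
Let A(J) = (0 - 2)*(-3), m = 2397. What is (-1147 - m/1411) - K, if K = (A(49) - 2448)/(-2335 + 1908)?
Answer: -40913720/35441 ≈ -1154.4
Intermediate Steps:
A(J) = 6 (A(J) = -2*(-3) = 6)
K = 2442/427 (K = (6 - 2448)/(-2335 + 1908) = -2442/(-427) = -2442*(-1/427) = 2442/427 ≈ 5.7190)
(-1147 - m/1411) - K = (-1147 - 2397/1411) - 1*2442/427 = (-1147 - 2397/1411) - 2442/427 = (-1147 - 1*141/83) - 2442/427 = (-1147 - 141/83) - 2442/427 = -95342/83 - 2442/427 = -40913720/35441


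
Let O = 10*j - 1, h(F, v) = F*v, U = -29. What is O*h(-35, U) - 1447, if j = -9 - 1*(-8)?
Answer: -12612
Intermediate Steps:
j = -1 (j = -9 + 8 = -1)
O = -11 (O = 10*(-1) - 1 = -10 - 1 = -11)
O*h(-35, U) - 1447 = -(-385)*(-29) - 1447 = -11*1015 - 1447 = -11165 - 1447 = -12612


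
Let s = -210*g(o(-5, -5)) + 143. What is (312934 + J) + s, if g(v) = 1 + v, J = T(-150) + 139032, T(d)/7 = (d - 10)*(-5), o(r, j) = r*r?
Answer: 452249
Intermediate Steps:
o(r, j) = r²
T(d) = 350 - 35*d (T(d) = 7*((d - 10)*(-5)) = 7*((-10 + d)*(-5)) = 7*(50 - 5*d) = 350 - 35*d)
J = 144632 (J = (350 - 35*(-150)) + 139032 = (350 + 5250) + 139032 = 5600 + 139032 = 144632)
s = -5317 (s = -210*(1 + (-5)²) + 143 = -210*(1 + 25) + 143 = -210*26 + 143 = -5460 + 143 = -5317)
(312934 + J) + s = (312934 + 144632) - 5317 = 457566 - 5317 = 452249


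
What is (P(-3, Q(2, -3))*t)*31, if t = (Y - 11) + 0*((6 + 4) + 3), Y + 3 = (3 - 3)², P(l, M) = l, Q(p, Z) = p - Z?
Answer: 1302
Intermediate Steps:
Y = -3 (Y = -3 + (3 - 3)² = -3 + 0² = -3 + 0 = -3)
t = -14 (t = (-3 - 11) + 0*((6 + 4) + 3) = -14 + 0*(10 + 3) = -14 + 0*13 = -14 + 0 = -14)
(P(-3, Q(2, -3))*t)*31 = -3*(-14)*31 = 42*31 = 1302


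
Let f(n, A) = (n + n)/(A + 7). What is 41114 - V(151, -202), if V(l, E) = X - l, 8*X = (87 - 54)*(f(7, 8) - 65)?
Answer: 1661171/40 ≈ 41529.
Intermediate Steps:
f(n, A) = 2*n/(7 + A) (f(n, A) = (2*n)/(7 + A) = 2*n/(7 + A))
X = -10571/40 (X = ((87 - 54)*(2*7/(7 + 8) - 65))/8 = (33*(2*7/15 - 65))/8 = (33*(2*7*(1/15) - 65))/8 = (33*(14/15 - 65))/8 = (33*(-961/15))/8 = (1/8)*(-10571/5) = -10571/40 ≈ -264.27)
V(l, E) = -10571/40 - l
41114 - V(151, -202) = 41114 - (-10571/40 - 1*151) = 41114 - (-10571/40 - 151) = 41114 - 1*(-16611/40) = 41114 + 16611/40 = 1661171/40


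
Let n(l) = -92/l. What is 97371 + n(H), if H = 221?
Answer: 21518899/221 ≈ 97371.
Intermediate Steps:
97371 + n(H) = 97371 - 92/221 = 21518899/221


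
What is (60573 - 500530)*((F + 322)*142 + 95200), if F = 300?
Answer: -80742668468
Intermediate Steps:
(60573 - 500530)*((F + 322)*142 + 95200) = (60573 - 500530)*((300 + 322)*142 + 95200) = -439957*(622*142 + 95200) = -439957*(88324 + 95200) = -439957*183524 = -80742668468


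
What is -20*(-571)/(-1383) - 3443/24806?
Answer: -288046189/34306698 ≈ -8.3962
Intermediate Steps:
-20*(-571)/(-1383) - 3443/24806 = 11420*(-1/1383) - 3443*1/24806 = -11420/1383 - 3443/24806 = -288046189/34306698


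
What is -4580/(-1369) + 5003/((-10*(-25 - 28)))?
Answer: 9276507/725570 ≈ 12.785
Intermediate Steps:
-4580/(-1369) + 5003/((-10*(-25 - 28))) = -4580*(-1/1369) + 5003/((-10*(-53))) = 4580/1369 + 5003/530 = 9276507/725570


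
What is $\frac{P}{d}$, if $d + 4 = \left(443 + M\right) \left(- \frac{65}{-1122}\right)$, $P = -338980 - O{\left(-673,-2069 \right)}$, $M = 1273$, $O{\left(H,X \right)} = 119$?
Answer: $- \frac{5764683}{1622} \approx -3554.1$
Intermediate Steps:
$P = -339099$ ($P = -338980 - 119 = -339099$)
$d = \frac{1622}{17}$ ($d = -4 + \left(443 + 1273\right) \left(- \frac{65}{-1122}\right) = -4 + 1716 \left(\left(-65\right) \left(- \frac{1}{1122}\right)\right) = -4 + 1716 \cdot \frac{65}{1122} = -4 + \frac{1690}{17} = \frac{1622}{17} \approx 95.412$)
$\frac{P}{d} = - \frac{339099}{\frac{1622}{17}} = \left(-339099\right) \frac{17}{1622} = - \frac{5764683}{1622}$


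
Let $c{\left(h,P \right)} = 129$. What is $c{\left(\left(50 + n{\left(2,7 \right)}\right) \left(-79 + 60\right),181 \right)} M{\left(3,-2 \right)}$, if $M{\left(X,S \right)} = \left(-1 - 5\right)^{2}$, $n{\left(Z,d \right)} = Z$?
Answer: $4644$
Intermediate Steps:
$M{\left(X,S \right)} = 36$ ($M{\left(X,S \right)} = \left(-6\right)^{2} = 36$)
$c{\left(\left(50 + n{\left(2,7 \right)}\right) \left(-79 + 60\right),181 \right)} M{\left(3,-2 \right)} = 129 \cdot 36 = 4644$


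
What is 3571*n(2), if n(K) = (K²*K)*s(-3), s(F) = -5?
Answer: -142840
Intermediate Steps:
n(K) = -5*K³ (n(K) = (K²*K)*(-5) = K³*(-5) = -5*K³)
3571*n(2) = 3571*(-5*2³) = 3571*(-5*8) = 3571*(-40) = -142840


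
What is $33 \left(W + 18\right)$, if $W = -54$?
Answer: $-1188$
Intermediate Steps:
$33 \left(W + 18\right) = 33 \left(-54 + 18\right) = 33 \left(-36\right) = -1188$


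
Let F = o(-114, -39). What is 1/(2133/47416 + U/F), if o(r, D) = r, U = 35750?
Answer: -2702712/847439419 ≈ -0.0031893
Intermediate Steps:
F = -114
1/(2133/47416 + U/F) = 1/(2133/47416 + 35750/(-114)) = 1/(2133*(1/47416) + 35750*(-1/114)) = 1/(2133/47416 - 17875/57) = 1/(-847439419/2702712) = -2702712/847439419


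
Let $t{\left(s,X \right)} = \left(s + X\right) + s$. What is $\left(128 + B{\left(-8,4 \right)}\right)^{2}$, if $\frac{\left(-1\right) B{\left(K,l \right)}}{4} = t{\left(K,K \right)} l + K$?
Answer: $295936$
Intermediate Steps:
$t{\left(s,X \right)} = X + 2 s$ ($t{\left(s,X \right)} = \left(X + s\right) + s = X + 2 s$)
$B{\left(K,l \right)} = - 4 K - 12 K l$ ($B{\left(K,l \right)} = - 4 \left(\left(K + 2 K\right) l + K\right) = - 4 \left(3 K l + K\right) = - 4 \left(K + 3 K l\right) = - 4 K - 12 K l$)
$\left(128 + B{\left(-8,4 \right)}\right)^{2} = \left(128 + 4 \left(-8\right) \left(-1 - 12\right)\right)^{2} = \left(128 + 4 \left(-8\right) \left(-13\right)\right)^{2} = \left(128 + 416\right)^{2} = 544^{2} = 295936$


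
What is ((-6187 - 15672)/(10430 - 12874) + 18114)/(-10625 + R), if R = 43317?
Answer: 44292475/79899248 ≈ 0.55435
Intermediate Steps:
((-6187 - 15672)/(10430 - 12874) + 18114)/(-10625 + R) = ((-6187 - 15672)/(10430 - 12874) + 18114)/(-10625 + 43317) = (-21859/(-2444) + 18114)/32692 = (-21859*(-1/2444) + 18114)*(1/32692) = (21859/2444 + 18114)*(1/32692) = (44292475/2444)*(1/32692) = 44292475/79899248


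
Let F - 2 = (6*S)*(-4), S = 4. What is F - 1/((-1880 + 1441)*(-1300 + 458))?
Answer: -34745973/369638 ≈ -94.000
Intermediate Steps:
F = -94 (F = 2 + (6*4)*(-4) = 2 + 24*(-4) = 2 - 96 = -94)
F - 1/((-1880 + 1441)*(-1300 + 458)) = -94 - 1/((-1880 + 1441)*(-1300 + 458)) = -94 - 1/((-439*(-842))) = -94 - 1/369638 = -34745973/369638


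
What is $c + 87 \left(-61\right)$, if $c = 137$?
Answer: $-5170$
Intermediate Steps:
$c + 87 \left(-61\right) = 137 + 87 \left(-61\right) = 137 - 5307 = -5170$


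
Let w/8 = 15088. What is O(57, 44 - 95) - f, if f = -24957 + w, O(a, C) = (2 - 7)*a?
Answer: -96032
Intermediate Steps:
w = 120704 (w = 8*15088 = 120704)
O(a, C) = -5*a
f = 95747 (f = -24957 + 120704 = 95747)
O(57, 44 - 95) - f = -5*57 - 1*95747 = -285 - 95747 = -96032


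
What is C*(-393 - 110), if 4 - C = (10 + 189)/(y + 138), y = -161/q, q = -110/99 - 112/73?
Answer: -521420866/345621 ≈ -1508.6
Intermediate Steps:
q = -1738/657 (q = -110*1/99 - 112*1/73 = -10/9 - 112/73 = -1738/657 ≈ -2.6454)
y = 105777/1738 (y = -161/(-1738/657) = -161*(-657/1738) = 105777/1738 ≈ 60.861)
C = 1036622/345621 (C = 4 - (10 + 189)/(105777/1738 + 138) = 4 - 199/345621/1738 = 4 - 199*1738/345621 = 4 - 1*345862/345621 = 4 - 345862/345621 = 1036622/345621 ≈ 2.9993)
C*(-393 - 110) = 1036622*(-393 - 110)/345621 = (1036622/345621)*(-503) = -521420866/345621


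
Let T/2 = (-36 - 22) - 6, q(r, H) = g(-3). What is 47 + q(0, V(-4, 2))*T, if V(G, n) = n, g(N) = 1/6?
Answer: 77/3 ≈ 25.667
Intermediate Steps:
g(N) = 1/6
q(r, H) = 1/6
T = -128 (T = 2*((-36 - 22) - 6) = 2*(-58 - 6) = 2*(-64) = -128)
47 + q(0, V(-4, 2))*T = 47 + (1/6)*(-128) = 47 - 64/3 = 77/3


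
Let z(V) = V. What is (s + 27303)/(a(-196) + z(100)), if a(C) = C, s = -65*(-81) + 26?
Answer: -16297/48 ≈ -339.52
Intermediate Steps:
s = 5291 (s = 5265 + 26 = 5291)
(s + 27303)/(a(-196) + z(100)) = (5291 + 27303)/(-196 + 100) = 32594/(-96) = 32594*(-1/96) = -16297/48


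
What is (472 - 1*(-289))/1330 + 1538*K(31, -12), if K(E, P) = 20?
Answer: 40911561/1330 ≈ 30761.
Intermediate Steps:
(472 - 1*(-289))/1330 + 1538*K(31, -12) = (472 - 1*(-289))/1330 + 1538*20 = (472 + 289)*(1/1330) + 30760 = 761*(1/1330) + 30760 = 761/1330 + 30760 = 40911561/1330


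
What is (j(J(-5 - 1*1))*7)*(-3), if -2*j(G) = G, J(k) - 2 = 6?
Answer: 84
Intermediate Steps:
J(k) = 8 (J(k) = 2 + 6 = 8)
j(G) = -G/2
(j(J(-5 - 1*1))*7)*(-3) = (-½*8*7)*(-3) = -4*7*(-3) = -28*(-3) = 84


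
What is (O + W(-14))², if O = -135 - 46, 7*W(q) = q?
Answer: 33489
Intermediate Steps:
W(q) = q/7
O = -181
(O + W(-14))² = (-181 + (⅐)*(-14))² = (-181 - 2)² = (-183)² = 33489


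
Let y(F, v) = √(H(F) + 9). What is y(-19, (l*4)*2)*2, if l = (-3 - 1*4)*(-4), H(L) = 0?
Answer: 6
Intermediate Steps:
l = 28 (l = (-3 - 4)*(-4) = -7*(-4) = 28)
y(F, v) = 3 (y(F, v) = √(0 + 9) = √9 = 3)
y(-19, (l*4)*2)*2 = 3*2 = 6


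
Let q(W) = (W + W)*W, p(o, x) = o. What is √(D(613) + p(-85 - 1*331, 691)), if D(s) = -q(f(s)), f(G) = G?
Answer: 7*I*√15346 ≈ 867.15*I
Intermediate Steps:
q(W) = 2*W² (q(W) = (2*W)*W = 2*W²)
D(s) = -2*s²
√(D(613) + p(-85 - 1*331, 691)) = √(-2*613² + (-85 - 1*331)) = √(-2*375769 + (-85 - 331)) = √(-751538 - 416) = √(-751954) = 7*I*√15346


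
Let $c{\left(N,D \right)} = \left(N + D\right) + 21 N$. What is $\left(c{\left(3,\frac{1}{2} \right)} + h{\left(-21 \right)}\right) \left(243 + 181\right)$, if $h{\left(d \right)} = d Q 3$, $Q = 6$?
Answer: $-132076$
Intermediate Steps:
$h{\left(d \right)} = 18 d$ ($h{\left(d \right)} = d 6 \cdot 3 = 6 d 3 = 18 d$)
$c{\left(N,D \right)} = D + 22 N$ ($c{\left(N,D \right)} = \left(D + N\right) + 21 N = D + 22 N$)
$\left(c{\left(3,\frac{1}{2} \right)} + h{\left(-21 \right)}\right) \left(243 + 181\right) = \left(\left(\frac{1}{2} + 22 \cdot 3\right) + 18 \left(-21\right)\right) \left(243 + 181\right) = \left(\left(\frac{1}{2} + 66\right) - 378\right) 424 = \left(\frac{133}{2} - 378\right) 424 = \left(- \frac{623}{2}\right) 424 = -132076$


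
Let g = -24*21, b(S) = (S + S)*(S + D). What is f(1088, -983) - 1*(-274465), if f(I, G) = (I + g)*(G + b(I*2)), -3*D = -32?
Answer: 16671787259/3 ≈ 5.5573e+9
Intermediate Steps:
D = 32/3 (D = -⅓*(-32) = 32/3 ≈ 10.667)
b(S) = 2*S*(32/3 + S) (b(S) = (S + S)*(S + 32/3) = (2*S)*(32/3 + S) = 2*S*(32/3 + S))
g = -504
f(I, G) = (-504 + I)*(G + 4*I*(32 + 6*I)/3) (f(I, G) = (I - 504)*(G + 2*(I*2)*(32 + 3*(I*2))/3) = (-504 + I)*(G + 2*(2*I)*(32 + 3*(2*I))/3) = (-504 + I)*(G + 2*(2*I)*(32 + 6*I)/3) = (-504 + I)*(G + 4*I*(32 + 6*I)/3))
f(1088, -983) - 1*(-274465) = (-21504*1088 - 504*(-983) + 8*1088³ - 11968/3*1088² - 983*1088) - 1*(-274465) = (-23396352 + 495432 + 8*1287913472 - 11968/3*1183744 - 1069504) + 274465 = (-23396352 + 495432 + 10303307776 - 14167048192/3 - 1069504) + 274465 = 16670963864/3 + 274465 = 16671787259/3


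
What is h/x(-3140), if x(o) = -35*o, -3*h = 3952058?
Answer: -1976029/164850 ≈ -11.987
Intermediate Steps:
h = -3952058/3 (h = -1/3*3952058 = -3952058/3 ≈ -1.3174e+6)
h/x(-3140) = -3952058/(3*((-35*(-3140)))) = -3952058/3/109900 = -3952058/3*1/109900 = -1976029/164850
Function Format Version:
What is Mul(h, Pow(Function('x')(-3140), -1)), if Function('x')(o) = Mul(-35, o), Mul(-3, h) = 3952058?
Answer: Rational(-1976029, 164850) ≈ -11.987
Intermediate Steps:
h = Rational(-3952058, 3) (h = Mul(Rational(-1, 3), 3952058) = Rational(-3952058, 3) ≈ -1.3174e+6)
Mul(h, Pow(Function('x')(-3140), -1)) = Mul(Rational(-3952058, 3), Pow(Mul(-35, -3140), -1)) = Mul(Rational(-3952058, 3), Pow(109900, -1)) = Mul(Rational(-3952058, 3), Rational(1, 109900)) = Rational(-1976029, 164850)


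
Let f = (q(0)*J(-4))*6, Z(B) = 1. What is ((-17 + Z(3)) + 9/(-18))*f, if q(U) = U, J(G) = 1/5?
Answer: 0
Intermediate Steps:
J(G) = 1/5 (J(G) = 1*(1/5) = 1/5)
f = 0 (f = (0*(1/5))*6 = 0*6 = 0)
((-17 + Z(3)) + 9/(-18))*f = ((-17 + 1) + 9/(-18))*0 = (-16 + 9*(-1/18))*0 = (-16 - 1/2)*0 = -33/2*0 = 0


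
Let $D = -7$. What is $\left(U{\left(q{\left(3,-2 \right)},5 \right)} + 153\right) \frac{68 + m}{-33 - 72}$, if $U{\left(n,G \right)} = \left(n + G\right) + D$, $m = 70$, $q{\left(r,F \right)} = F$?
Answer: $- \frac{6854}{35} \approx -195.83$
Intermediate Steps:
$U{\left(n,G \right)} = -7 + G + n$ ($U{\left(n,G \right)} = \left(n + G\right) - 7 = \left(G + n\right) - 7 = -7 + G + n$)
$\left(U{\left(q{\left(3,-2 \right)},5 \right)} + 153\right) \frac{68 + m}{-33 - 72} = \left(\left(-7 + 5 - 2\right) + 153\right) \frac{68 + 70}{-33 - 72} = \left(-4 + 153\right) \frac{138}{-105} = 149 \cdot 138 \left(- \frac{1}{105}\right) = 149 \left(- \frac{46}{35}\right) = - \frac{6854}{35}$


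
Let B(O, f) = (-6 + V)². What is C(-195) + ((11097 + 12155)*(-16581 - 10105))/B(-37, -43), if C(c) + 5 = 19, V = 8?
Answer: -155125704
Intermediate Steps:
C(c) = 14 (C(c) = -5 + 19 = 14)
B(O, f) = 4 (B(O, f) = (-6 + 8)² = 2² = 4)
C(-195) + ((11097 + 12155)*(-16581 - 10105))/B(-37, -43) = 14 + ((11097 + 12155)*(-16581 - 10105))/4 = 14 + (23252*(-26686))*(¼) = 14 - 620502872*¼ = 14 - 155125718 = -155125704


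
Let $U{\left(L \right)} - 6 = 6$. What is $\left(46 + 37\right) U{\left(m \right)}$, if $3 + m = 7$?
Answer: $996$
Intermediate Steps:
$m = 4$ ($m = -3 + 7 = 4$)
$U{\left(L \right)} = 12$ ($U{\left(L \right)} = 6 + 6 = 12$)
$\left(46 + 37\right) U{\left(m \right)} = \left(46 + 37\right) 12 = 83 \cdot 12 = 996$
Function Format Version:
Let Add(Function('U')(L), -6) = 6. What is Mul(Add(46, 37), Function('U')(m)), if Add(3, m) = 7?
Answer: 996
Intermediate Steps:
m = 4 (m = Add(-3, 7) = 4)
Function('U')(L) = 12 (Function('U')(L) = Add(6, 6) = 12)
Mul(Add(46, 37), Function('U')(m)) = Mul(Add(46, 37), 12) = Mul(83, 12) = 996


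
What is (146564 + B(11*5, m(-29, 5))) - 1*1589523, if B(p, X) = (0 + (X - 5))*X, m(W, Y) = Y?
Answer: -1442959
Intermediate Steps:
B(p, X) = X*(-5 + X) (B(p, X) = (0 + (-5 + X))*X = (-5 + X)*X = X*(-5 + X))
(146564 + B(11*5, m(-29, 5))) - 1*1589523 = (146564 + 5*(-5 + 5)) - 1*1589523 = (146564 + 5*0) - 1589523 = (146564 + 0) - 1589523 = 146564 - 1589523 = -1442959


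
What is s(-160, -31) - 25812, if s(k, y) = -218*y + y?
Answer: -19085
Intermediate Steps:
s(k, y) = -217*y
s(-160, -31) - 25812 = -217*(-31) - 25812 = 6727 - 25812 = -19085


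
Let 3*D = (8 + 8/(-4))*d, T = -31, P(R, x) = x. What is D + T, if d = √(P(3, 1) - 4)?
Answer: -31 + 2*I*√3 ≈ -31.0 + 3.4641*I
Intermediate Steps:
d = I*√3 (d = √(1 - 4) = √(-3) = I*√3 ≈ 1.732*I)
D = 2*I*√3 (D = ((8 + 8/(-4))*(I*√3))/3 = ((8 + 8*(-¼))*(I*√3))/3 = ((8 - 2)*(I*√3))/3 = (6*(I*√3))/3 = (6*I*√3)/3 = 2*I*√3 ≈ 3.4641*I)
D + T = 2*I*√3 - 31 = -31 + 2*I*√3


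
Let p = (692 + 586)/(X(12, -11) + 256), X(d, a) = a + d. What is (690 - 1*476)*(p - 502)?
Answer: -27335504/257 ≈ -1.0636e+5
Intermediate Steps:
p = 1278/257 (p = (692 + 586)/((-11 + 12) + 256) = 1278/(1 + 256) = 1278/257 ≈ 4.9728)
(690 - 1*476)*(p - 502) = (690 - 1*476)*(1278/257 - 502) = (690 - 476)*(-127736/257) = 214*(-127736/257) = -27335504/257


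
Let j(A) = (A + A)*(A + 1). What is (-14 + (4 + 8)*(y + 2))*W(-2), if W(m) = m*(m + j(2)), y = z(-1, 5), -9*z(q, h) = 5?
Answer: -200/3 ≈ -66.667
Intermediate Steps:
j(A) = 2*A*(1 + A) (j(A) = (2*A)*(1 + A) = 2*A*(1 + A))
z(q, h) = -5/9 (z(q, h) = -⅑*5 = -5/9)
y = -5/9 ≈ -0.55556
W(m) = m*(12 + m) (W(m) = m*(m + 2*2*(1 + 2)) = m*(m + 2*2*3) = m*(m + 12) = m*(12 + m))
(-14 + (4 + 8)*(y + 2))*W(-2) = (-14 + (4 + 8)*(-5/9 + 2))*(-2*(12 - 2)) = (-14 + 12*(13/9))*(-2*10) = (-14 + 52/3)*(-20) = (10/3)*(-20) = -200/3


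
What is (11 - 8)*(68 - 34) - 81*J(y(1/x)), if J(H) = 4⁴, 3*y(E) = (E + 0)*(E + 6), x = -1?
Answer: -20634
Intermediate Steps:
y(E) = E*(6 + E)/3 (y(E) = ((E + 0)*(E + 6))/3 = (E*(6 + E))/3 = E*(6 + E)/3)
J(H) = 256
(11 - 8)*(68 - 34) - 81*J(y(1/x)) = (11 - 8)*(68 - 34) - 81*256 = 3*34 - 20736 = 102 - 20736 = -20634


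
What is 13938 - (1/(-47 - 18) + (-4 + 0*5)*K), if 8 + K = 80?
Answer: 924691/65 ≈ 14226.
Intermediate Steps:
K = 72 (K = -8 + 80 = 72)
13938 - (1/(-47 - 18) + (-4 + 0*5)*K) = 13938 - (1/(-47 - 18) + (-4 + 0*5)*72) = 13938 - (1/(-65) + (-4 + 0)*72) = 13938 - (-1/65 - 4*72) = 13938 - (-1/65 - 288) = 13938 - 1*(-18721/65) = 13938 + 18721/65 = 924691/65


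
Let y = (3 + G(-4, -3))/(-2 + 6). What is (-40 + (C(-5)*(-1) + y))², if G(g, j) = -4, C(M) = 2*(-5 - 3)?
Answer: 9409/16 ≈ 588.06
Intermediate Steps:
C(M) = -16 (C(M) = 2*(-8) = -16)
y = -¼ (y = (3 - 4)/(-2 + 6) = -1/4 = -1*¼ = -¼ ≈ -0.25000)
(-40 + (C(-5)*(-1) + y))² = (-40 + (-16*(-1) - ¼))² = (-40 + (16 - ¼))² = (-40 + 63/4)² = (-97/4)² = 9409/16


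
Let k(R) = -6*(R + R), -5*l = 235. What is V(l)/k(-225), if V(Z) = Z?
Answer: -47/2700 ≈ -0.017407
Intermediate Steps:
l = -47 (l = -1/5*235 = -47)
k(R) = -12*R
V(l)/k(-225) = -47/((-12*(-225))) = -47/2700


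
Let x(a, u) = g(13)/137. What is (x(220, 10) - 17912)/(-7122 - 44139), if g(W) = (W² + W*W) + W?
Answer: 2453593/7022757 ≈ 0.34938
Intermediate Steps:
g(W) = W + 2*W² (g(W) = (W² + W²) + W = 2*W² + W = W + 2*W²)
x(a, u) = 351/137 (x(a, u) = (13*(1 + 2*13))/137 = (13*(1 + 26))*(1/137) = (13*27)*(1/137) = 351*(1/137) = 351/137)
(x(220, 10) - 17912)/(-7122 - 44139) = (351/137 - 17912)/(-7122 - 44139) = -2453593/137/(-51261) = -2453593/137*(-1/51261) = 2453593/7022757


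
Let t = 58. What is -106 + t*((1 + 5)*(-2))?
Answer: -802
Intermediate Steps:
-106 + t*((1 + 5)*(-2)) = -106 + 58*((1 + 5)*(-2)) = -106 + 58*(6*(-2)) = -106 + 58*(-12) = -106 - 696 = -802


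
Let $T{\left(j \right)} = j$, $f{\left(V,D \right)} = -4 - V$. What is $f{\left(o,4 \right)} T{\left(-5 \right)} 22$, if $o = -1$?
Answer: $330$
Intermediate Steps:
$f{\left(o,4 \right)} T{\left(-5 \right)} 22 = \left(-4 - -1\right) \left(-5\right) 22 = \left(-4 + 1\right) \left(-5\right) 22 = \left(-3\right) \left(-5\right) 22 = 15 \cdot 22 = 330$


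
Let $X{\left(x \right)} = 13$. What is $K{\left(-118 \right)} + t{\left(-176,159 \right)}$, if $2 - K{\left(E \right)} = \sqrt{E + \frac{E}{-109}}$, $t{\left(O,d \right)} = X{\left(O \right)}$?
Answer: $15 - \frac{6 i \sqrt{38586}}{109} \approx 15.0 - 10.813 i$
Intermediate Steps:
$t{\left(O,d \right)} = 13$
$K{\left(E \right)} = 2 - \frac{6 \sqrt{327} \sqrt{E}}{109}$ ($K{\left(E \right)} = 2 - \sqrt{E + \frac{E}{-109}} = 2 - \sqrt{E + E \left(- \frac{1}{109}\right)} = 2 - \sqrt{E - \frac{E}{109}} = 2 - \sqrt{\frac{108 E}{109}} = 2 - \frac{6 \sqrt{327} \sqrt{E}}{109}$)
$K{\left(-118 \right)} + t{\left(-176,159 \right)} = \left(2 - \frac{6 \sqrt{327} \sqrt{-118}}{109}\right) + 13 = \left(2 - \frac{6 \sqrt{327} i \sqrt{118}}{109}\right) + 13 = \left(2 - \frac{6 i \sqrt{38586}}{109}\right) + 13 = 15 - \frac{6 i \sqrt{38586}}{109}$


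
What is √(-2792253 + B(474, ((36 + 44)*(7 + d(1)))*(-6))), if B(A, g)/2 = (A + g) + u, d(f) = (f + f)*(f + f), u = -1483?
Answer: I*√2804831 ≈ 1674.8*I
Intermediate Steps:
d(f) = 4*f² (d(f) = (2*f)*(2*f) = 4*f²)
B(A, g) = -2966 + 2*A + 2*g (B(A, g) = 2*((A + g) - 1483) = 2*(-1483 + A + g) = -2966 + 2*A + 2*g)
√(-2792253 + B(474, ((36 + 44)*(7 + d(1)))*(-6))) = √(-2792253 + (-2966 + 2*474 + 2*(((36 + 44)*(7 + 4*1²))*(-6)))) = √(-2792253 + (-2966 + 948 + 2*((80*(7 + 4*1))*(-6)))) = √(-2792253 + (-2966 + 948 + 2*((80*(7 + 4))*(-6)))) = √(-2792253 + (-2966 + 948 + 2*((80*11)*(-6)))) = √(-2792253 + (-2966 + 948 + 2*(880*(-6)))) = √(-2792253 + (-2966 + 948 + 2*(-5280))) = √(-2792253 + (-2966 + 948 - 10560)) = √(-2792253 - 12578) = √(-2804831) = I*√2804831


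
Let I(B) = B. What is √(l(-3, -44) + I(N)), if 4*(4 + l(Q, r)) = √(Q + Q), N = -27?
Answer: √(-124 + I*√6)/2 ≈ 0.05499 + 5.568*I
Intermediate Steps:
l(Q, r) = -4 + √2*√Q/4 (l(Q, r) = -4 + √(Q + Q)/4 = -4 + √(2*Q)/4 = -4 + (√2*√Q)/4 = -4 + √2*√Q/4)
√(l(-3, -44) + I(N)) = √((-4 + √2*√(-3)/4) - 27) = √((-4 + √2*(I*√3)/4) - 27) = √((-4 + I*√6/4) - 27) = √(-31 + I*√6/4)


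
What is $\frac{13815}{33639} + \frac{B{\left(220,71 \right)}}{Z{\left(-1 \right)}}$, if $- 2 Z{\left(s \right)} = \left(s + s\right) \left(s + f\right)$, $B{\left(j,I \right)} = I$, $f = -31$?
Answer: $- \frac{648763}{358816} \approx -1.8081$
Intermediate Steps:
$Z{\left(s \right)} = - s \left(-31 + s\right)$ ($Z{\left(s \right)} = - \frac{\left(s + s\right) \left(s - 31\right)}{2} = - \frac{2 s \left(-31 + s\right)}{2} = - s \left(-31 + s\right)$)
$\frac{13815}{33639} + \frac{B{\left(220,71 \right)}}{Z{\left(-1 \right)}} = \frac{13815}{33639} + \frac{71}{\left(-1\right) \left(31 - -1\right)} = 13815 \cdot \frac{1}{33639} + \frac{71}{\left(-1\right) \left(31 + 1\right)} = \frac{4605}{11213} + \frac{71}{\left(-1\right) 32} = \frac{4605}{11213} + \frac{71}{-32} = \frac{4605}{11213} + 71 \left(- \frac{1}{32}\right) = \frac{4605}{11213} - \frac{71}{32} = - \frac{648763}{358816}$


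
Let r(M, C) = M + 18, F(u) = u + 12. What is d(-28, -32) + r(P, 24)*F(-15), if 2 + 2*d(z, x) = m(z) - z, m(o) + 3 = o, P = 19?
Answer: -227/2 ≈ -113.50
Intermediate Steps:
F(u) = 12 + u
m(o) = -3 + o
r(M, C) = 18 + M
d(z, x) = -5/2 (d(z, x) = -1 + ((-3 + z) - z)/2 = -1 + (1/2)*(-3) = -1 - 3/2 = -5/2)
d(-28, -32) + r(P, 24)*F(-15) = -5/2 + (18 + 19)*(12 - 15) = -5/2 + 37*(-3) = -5/2 - 111 = -227/2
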